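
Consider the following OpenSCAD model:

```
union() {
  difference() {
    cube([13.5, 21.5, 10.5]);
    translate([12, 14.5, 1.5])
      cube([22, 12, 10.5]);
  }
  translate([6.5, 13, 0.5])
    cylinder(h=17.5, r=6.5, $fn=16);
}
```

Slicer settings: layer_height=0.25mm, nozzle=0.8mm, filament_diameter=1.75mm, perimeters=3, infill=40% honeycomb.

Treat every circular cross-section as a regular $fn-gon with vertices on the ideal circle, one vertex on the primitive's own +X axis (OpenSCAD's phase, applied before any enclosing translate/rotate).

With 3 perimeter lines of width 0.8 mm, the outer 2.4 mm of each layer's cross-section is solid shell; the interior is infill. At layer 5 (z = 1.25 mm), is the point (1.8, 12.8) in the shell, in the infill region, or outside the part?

At z = 1.25 mm: the 13.5×21.5 cube contributes its full rectangle; the cube at (12, 14.5) does not reach this height (z outside [1.5, 12]); Taking the first minus the rest: none of the subtracted shapes is present at this height, so the 13.5×21.5 cube is unchanged — 1 connected region; the r=6.5 cylinder at (6.5, 13) contributes a regular 16-gon of circumradius 6.5; Combining (union): the r=6.5 cylinder at (6.5, 13) lies entirely inside the result so far, so the union is just the result so far — 1 connected region. Overall, the cross-section is a single solid region. The nearest boundary edge runs (0.00, 0.00)→(0.00, 13.00); distance from the point to it = 1.80 mm. The point is inside the cross-section, 1.80 mm from the nearest boundary — within the 2.4 mm shell band (3 × 0.8).

shell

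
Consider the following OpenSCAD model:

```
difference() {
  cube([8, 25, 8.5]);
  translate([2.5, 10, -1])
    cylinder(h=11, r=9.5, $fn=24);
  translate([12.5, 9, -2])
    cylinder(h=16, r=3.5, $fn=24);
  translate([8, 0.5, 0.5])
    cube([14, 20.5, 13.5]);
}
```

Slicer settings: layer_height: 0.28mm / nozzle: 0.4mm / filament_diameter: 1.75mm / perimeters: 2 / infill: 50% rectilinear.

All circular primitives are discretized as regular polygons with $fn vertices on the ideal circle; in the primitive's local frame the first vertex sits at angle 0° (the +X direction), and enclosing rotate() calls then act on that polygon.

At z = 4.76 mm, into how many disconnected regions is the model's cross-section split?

At z = 4.76 mm: the cube (footprint 8×25) is included at this height; the r=9.5 cylinder at (2.5, 10) contributes a regular 24-gon of circumradius 9.5; the r=3.5 cylinder at (12.5, 9) contributes a regular 24-gon of circumradius 3.5; the cube at (8, 0.5) (footprint 14×20.5) is included at this height; Subtracting the remaining from the first: starting from the 8×25 cube, the r=9.5 cylinder at (2.5, 10) partially overlaps it — only the 144.38 mm² overlap (of its 280.30 mm²) is removed, clipping the outline; the r=3.5 cylinder at (12.5, 9) misses the remaining region (no effect); the 14×20.5 cube at (8, 0.5) misses the remaining region (no effect) — 2 connected regions. The result has 2 disconnected regions.

2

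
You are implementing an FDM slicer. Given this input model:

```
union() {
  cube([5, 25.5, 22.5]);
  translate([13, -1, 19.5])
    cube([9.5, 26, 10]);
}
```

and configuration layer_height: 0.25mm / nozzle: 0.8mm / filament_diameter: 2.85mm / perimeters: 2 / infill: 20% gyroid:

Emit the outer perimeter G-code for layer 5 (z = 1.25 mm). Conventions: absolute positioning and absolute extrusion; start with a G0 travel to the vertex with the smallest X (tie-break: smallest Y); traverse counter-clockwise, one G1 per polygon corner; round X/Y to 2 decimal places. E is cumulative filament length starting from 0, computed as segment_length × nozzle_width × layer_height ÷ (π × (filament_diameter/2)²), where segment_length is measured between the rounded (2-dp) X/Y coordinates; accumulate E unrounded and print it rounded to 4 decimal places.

At z = 1.25 mm: the cube is present — its section is the full 5×25.5 rectangle; the cube at (13, -1) is absent (z outside [19.5, 29.5]); Taking the union: only the 5×25.5 cube is present, so the union is just that shape — 1 connected region. The outline is a single polygon with 4 vertices. Extrusion per mm of travel: 0.8 × 0.25 / (π × 1.425²) = 0.031351. Accumulating E over each segment gives final E = 1.9124.

G0 X0.00 Y0.00 Z1.25
G1 X5.00 Y0.00 E0.1568
G1 X5.00 Y25.50 E0.9562
G1 X0.00 Y25.50 E1.1130
G1 X0.00 Y0.00 E1.9124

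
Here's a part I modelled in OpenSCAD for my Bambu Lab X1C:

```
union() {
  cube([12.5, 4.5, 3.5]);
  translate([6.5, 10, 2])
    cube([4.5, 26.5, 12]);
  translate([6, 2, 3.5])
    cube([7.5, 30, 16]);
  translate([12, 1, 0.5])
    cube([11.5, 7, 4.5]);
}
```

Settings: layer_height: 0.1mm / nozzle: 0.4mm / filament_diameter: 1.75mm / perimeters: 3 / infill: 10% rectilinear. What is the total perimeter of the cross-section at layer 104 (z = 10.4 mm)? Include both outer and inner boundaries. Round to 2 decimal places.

At z = 10.4 mm: the cube is not intersected at this z (z outside [0, 3.5]); the 4.5×26.5 cube at (6.5, 10) contributes its full rectangle (perimeter 62.00 mm); the cube at (6, 2) (footprint 7.5×30) is included at this height (perimeter 75.00 mm); the cube at (12, 1) is not intersected at this z (z outside [0.5, 5]); Combining (union): the regions partially overlap (shared area 99.00 mm²), so the edge portions inside another operand are dropped and the merged outline is re-measured after clipping — boundary = 84.00 mm. Overall, the cross-section is a single solid region. Total boundary length (outer) = 84.00 mm.

84.00 mm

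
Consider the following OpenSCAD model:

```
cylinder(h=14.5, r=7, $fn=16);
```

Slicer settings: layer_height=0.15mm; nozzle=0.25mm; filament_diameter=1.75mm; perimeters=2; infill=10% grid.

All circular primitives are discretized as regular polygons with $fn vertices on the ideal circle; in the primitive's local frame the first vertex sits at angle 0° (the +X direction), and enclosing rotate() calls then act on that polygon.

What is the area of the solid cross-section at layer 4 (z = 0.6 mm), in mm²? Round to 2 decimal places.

At z = 0.6 mm: the r=7 cylinder gives a regular 16-gon of circumradius 7 (constant along its height) (area = (16/2)·7.000²·sin(360°/16) = 150.01 mm²). Overall, the cross-section is a single solid region. Net area = 150.01 mm².

150.01 mm²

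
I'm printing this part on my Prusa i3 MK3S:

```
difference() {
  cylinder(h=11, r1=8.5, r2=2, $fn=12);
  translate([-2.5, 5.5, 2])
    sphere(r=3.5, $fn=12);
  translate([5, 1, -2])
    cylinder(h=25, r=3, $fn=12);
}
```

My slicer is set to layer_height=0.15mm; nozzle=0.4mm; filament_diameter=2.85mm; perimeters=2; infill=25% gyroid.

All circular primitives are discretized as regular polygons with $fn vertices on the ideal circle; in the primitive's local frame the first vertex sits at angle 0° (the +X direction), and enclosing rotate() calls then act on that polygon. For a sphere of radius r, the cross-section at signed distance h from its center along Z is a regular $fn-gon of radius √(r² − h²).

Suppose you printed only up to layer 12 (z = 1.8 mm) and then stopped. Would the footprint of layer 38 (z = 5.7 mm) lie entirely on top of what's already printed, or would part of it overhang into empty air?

Compare the two slices. At z = 1.8: the cone contributes a regular 12-gon of circumradius 7.436 (interpolated between r1=8.5 and r2=2 at t=0.164) (area = (12/2)·7.436²·sin(360°/12) = 165.90 mm²); the r=3.5 sphere at (-2.5, 5.5) slices to a regular 12-gon of circumradius 3.494 (√(r²−h²) with h=0.2 from center) (area = (12/2)·3.494²·sin(360°/12) = 36.63 mm²); the r=3 cylinder at (5, 1) gives a regular 12-gon of circumradius 3 (constant along its height) (area = (12/2)·3.000²·sin(360°/12) = 27.00 mm²); Taking the first minus the rest: starting from the cone (165.90 mm²), the r=3.5 sphere at (-2.5, 5.5) partially overlaps it — only the 24.79 mm² overlap (of its 36.63 mm²) is removed, clipping the outline; the r=3 cylinder at (5, 1) partially overlaps it — only the 24.51 mm² overlap (of its 27.00 mm²) is removed, clipping the outline — area = 116.60 mm². At z = 5.7: the cone contributes a regular 12-gon of circumradius 5.132 (interpolated between r1=8.5 and r2=2 at t=0.518) (area = (12/2)·5.132²·sin(360°/12) = 79.01 mm²); the sphere at (-2.5, 5.5) is not intersected at this z (|z−center|=3.700 > r=3.5); the r=3 cylinder at (5, 1) gives a regular 12-gon of circumradius 3 (constant along its height) (area = (12/2)·3.000²·sin(360°/12) = 27.00 mm²); After the difference (first − rest): starting from the cone (79.01 mm²), the r=3 cylinder at (5, 1) partially overlaps it — only the 11.30 mm² overlap (of its 27.00 mm²) is removed, clipping the outline — area = 67.71 mm². Checking containment: at z = 5.7 the cross-section extends beyond the z = 1.8 cross-section by about 9.41 mm².

part overhangs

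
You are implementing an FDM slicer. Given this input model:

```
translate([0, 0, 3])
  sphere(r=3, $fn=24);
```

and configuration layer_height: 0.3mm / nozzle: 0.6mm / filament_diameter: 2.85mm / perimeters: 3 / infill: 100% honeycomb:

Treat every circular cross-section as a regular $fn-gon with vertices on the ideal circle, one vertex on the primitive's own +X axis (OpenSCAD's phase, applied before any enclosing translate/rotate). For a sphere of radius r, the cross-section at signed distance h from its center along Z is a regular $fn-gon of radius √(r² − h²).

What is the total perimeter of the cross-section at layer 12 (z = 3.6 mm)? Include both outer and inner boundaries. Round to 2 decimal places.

18.42 mm

At z = 3.6 mm: the sphere: section is a regular 24-gon, circumradius = √(r²−h²) = √(3²−0.6²) = 2.939 (perimeter = 2·24·2.939·sin(180°/24) = 18.42 mm). Overall, the cross-section is a single solid region. Total boundary length (outer) = 18.42 mm.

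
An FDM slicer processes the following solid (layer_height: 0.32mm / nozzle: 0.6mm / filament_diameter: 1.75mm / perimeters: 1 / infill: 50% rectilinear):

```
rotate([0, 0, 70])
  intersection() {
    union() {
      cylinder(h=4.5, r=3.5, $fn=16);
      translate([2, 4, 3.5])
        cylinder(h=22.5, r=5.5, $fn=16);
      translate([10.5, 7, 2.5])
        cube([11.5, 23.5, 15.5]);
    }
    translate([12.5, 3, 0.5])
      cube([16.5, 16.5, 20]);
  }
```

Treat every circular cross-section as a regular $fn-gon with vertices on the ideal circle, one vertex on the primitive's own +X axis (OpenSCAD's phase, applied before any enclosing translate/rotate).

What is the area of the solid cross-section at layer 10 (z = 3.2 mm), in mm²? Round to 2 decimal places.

At z = 3.2 mm: the r=3.5 cylinder contributes a regular 16-gon of circumradius 3.5 (area = (16/2)·3.500²·sin(360°/16) = 37.50 mm²); the cylinder at (2, 4) is not intersected at this z (z outside [3.5, 26]); the cube at (10.5, 7) is present — its section is the full 11.5×23.5 rectangle (area 270.25 mm²); Taking the union: the 2 present regions are separate (no shared area or edge), so areas and boundary lengths simply add and each stays a separate island — area = 307.75 mm²; the 16.5×16.5 cube at (12.5, 3) contributes its full rectangle (area 272.25 mm²); Taking the intersection: the 16.5×16.5 cube at (12.5, 3) partially overlaps that combined region; clipping to the common part keeps 118.75 mm² — area = 118.75 mm²; (whole slice rotated 70° about Z — lengths, areas and connectivity unchanged). Overall, the cross-section is a single solid region. Net area = 118.75 mm².

118.75 mm²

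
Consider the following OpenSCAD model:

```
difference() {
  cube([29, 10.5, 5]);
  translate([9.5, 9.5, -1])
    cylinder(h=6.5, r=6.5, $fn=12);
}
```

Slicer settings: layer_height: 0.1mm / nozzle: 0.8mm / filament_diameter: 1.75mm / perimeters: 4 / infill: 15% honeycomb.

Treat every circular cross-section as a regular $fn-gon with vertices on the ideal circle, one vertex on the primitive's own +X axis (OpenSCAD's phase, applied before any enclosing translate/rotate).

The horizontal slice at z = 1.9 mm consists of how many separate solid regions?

1

At z = 1.9 mm: the cube (footprint 29×10.5) is included at this height; the cylinder at (9.5, 9.5): section is a regular 12-gon, circumradius r=6.5; Subtracting the remaining from the first: starting from the 29×10.5 cube, the r=6.5 cylinder at (9.5, 9.5) partially overlaps it — only the 76.11 mm² overlap (of its 126.75 mm²) is removed, clipping the outline — 1 connected region. The result has 1 disconnected region.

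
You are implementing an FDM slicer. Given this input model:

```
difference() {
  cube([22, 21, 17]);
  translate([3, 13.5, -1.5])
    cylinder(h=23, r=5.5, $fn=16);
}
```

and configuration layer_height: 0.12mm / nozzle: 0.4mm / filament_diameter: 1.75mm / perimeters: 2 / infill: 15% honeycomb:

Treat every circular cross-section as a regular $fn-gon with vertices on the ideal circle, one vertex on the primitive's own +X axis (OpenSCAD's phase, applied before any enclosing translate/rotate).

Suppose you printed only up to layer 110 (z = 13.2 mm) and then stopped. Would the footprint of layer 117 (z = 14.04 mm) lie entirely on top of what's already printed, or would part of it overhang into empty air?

Compare the two slices. At z = 13.2: the cube (footprint 22×21) is included at this height (area 462.00 mm²); the r=5.5 cylinder at (3, 13.5) gives a regular 16-gon of circumradius 5.5 (constant along its height) (area = (16/2)·5.500²·sin(360°/16) = 92.61 mm²); Taking the first minus the rest: starting from the 22×21 cube (462.00 mm²), the r=5.5 cylinder at (3, 13.5) partially overlaps it — only the 77.14 mm² overlap (of its 92.61 mm²) is removed, clipping the outline — area = 384.86 mm². At z = 14.04: the cube is present — its section is the full 22×21 rectangle (area 462.00 mm²); the r=5.5 cylinder at (3, 13.5) contributes a regular 16-gon of circumradius 5.5 (area = (16/2)·5.500²·sin(360°/16) = 92.61 mm²); After the difference (first − rest): starting from the 22×21 cube (462.00 mm²), the r=5.5 cylinder at (3, 13.5) partially overlaps it — only the 77.14 mm² overlap (of its 92.61 mm²) is removed, clipping the outline — area = 384.86 mm². Checking containment: the cross-section at z = 14.04 is a subset of the cross-section at z = 13.2.

entirely on top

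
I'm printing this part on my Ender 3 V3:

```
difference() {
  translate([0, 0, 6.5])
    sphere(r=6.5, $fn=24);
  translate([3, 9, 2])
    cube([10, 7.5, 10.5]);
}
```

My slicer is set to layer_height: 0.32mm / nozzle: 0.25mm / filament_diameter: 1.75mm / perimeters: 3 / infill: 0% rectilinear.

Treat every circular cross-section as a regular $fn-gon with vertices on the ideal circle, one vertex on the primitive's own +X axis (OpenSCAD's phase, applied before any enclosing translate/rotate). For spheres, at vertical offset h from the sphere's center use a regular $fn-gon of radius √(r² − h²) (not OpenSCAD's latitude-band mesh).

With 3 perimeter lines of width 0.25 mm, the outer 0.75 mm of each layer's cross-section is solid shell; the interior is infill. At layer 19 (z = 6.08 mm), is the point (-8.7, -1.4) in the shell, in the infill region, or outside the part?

At z = 6.08 mm: the r=6.5 sphere contributes a regular 24-gon of circumradius √(6.5²−0.42²) = 6.486; the cube at (3, 9) (footprint 10×7.5) is included at this height; After the difference (first − rest): starting from the r=6.5 sphere, the 10×7.5 cube at (3, 9) misses the remaining region (no effect) — 1 connected region. Overall, the cross-section is a single solid region. The nearest boundary edge runs (-6.27, -1.68)→(-6.49, 0.00); distance from the point to it = 2.38 mm. The point is not inside any of the regions above, so it lies outside the cross-section (2.38 mm from the nearest boundary).

outside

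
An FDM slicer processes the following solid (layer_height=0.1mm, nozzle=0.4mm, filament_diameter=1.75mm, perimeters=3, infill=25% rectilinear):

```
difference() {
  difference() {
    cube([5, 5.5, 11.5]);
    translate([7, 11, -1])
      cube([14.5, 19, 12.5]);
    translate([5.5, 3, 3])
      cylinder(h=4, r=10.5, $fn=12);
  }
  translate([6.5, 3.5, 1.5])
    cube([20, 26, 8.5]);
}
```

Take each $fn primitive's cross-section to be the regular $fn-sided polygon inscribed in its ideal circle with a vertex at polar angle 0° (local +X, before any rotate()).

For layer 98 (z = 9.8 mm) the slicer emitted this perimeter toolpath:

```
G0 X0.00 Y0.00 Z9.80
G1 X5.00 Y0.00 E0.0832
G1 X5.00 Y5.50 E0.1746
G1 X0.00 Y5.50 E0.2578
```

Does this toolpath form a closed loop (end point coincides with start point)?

no

Start point (G0): (0.00, 0.00). End point (last G1): the path does not return to the start — open.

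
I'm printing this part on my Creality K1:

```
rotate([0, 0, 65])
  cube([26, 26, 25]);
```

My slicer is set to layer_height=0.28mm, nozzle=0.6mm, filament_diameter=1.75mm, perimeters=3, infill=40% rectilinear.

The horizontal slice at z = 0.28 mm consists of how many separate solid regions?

1

At z = 0.28 mm: the cube is present — its section is the full 26×26 rectangle; (whole slice rotated 65° about Z — lengths, areas and connectivity unchanged). The result has 1 disconnected region.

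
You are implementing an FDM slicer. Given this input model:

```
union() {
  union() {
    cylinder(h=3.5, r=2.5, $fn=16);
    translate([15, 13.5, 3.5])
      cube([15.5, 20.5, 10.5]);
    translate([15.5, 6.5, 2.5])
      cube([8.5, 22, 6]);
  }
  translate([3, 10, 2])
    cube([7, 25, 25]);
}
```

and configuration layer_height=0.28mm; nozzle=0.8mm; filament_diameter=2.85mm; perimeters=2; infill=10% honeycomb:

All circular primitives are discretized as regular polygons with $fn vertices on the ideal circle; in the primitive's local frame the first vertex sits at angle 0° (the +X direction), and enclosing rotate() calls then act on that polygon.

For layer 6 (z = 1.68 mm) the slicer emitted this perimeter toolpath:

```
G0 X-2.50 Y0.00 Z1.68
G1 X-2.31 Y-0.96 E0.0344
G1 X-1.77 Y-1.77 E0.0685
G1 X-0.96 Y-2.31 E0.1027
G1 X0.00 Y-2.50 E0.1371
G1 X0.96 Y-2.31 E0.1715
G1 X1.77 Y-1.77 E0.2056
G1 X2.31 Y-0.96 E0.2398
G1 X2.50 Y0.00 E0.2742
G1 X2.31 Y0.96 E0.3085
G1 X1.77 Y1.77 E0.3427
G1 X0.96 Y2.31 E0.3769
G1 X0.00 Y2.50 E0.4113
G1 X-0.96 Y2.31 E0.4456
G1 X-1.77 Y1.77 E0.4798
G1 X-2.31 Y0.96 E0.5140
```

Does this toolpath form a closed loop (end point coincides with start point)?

no

Start point (G0): (-2.50, 0.00). End point (last G1): the path does not return to the start — open.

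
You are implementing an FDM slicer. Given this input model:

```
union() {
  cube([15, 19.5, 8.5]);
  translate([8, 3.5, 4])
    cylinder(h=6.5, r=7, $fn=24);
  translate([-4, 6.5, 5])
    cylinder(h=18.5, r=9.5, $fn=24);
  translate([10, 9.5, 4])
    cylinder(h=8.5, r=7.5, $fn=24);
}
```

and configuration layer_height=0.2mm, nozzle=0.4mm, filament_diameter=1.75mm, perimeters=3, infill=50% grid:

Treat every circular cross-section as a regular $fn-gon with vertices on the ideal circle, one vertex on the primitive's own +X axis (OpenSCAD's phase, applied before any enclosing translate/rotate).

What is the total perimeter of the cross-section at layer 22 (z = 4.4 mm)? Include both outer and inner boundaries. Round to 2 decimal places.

72.93 mm

At z = 4.4 mm: the 15×19.5 cube contributes its full rectangle (perimeter 69.00 mm); the r=7 cylinder at (8, 3.5) contributes a regular 24-gon of circumradius 7 (perimeter = 2·24·7.000·sin(180°/24) = 43.86 mm); the cylinder at (-4, 6.5) is not intersected at this z (z outside [5, 23.5]); the cylinder at (10, 9.5): section is a regular 24-gon, circumradius r=7.5 (perimeter = 2·24·7.500·sin(180°/24) = 46.99 mm); Taking the union: the regions partially overlap (shared area 278.54 mm²), so the edge portions inside another operand are dropped and the merged outline is re-measured after clipping — boundary = 72.93 mm. Overall, the cross-section is a single solid region. Total boundary length (outer) = 72.93 mm.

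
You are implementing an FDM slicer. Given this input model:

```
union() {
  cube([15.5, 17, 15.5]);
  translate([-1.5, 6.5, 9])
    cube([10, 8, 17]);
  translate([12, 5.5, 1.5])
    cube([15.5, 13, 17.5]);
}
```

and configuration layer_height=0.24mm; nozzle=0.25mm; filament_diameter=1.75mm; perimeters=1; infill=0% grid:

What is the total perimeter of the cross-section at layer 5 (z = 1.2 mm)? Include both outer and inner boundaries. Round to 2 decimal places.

65.00 mm

At z = 1.2 mm: the cube is present — its section is the full 15.5×17 rectangle (perimeter 65.00 mm); the cube at (-1.5, 6.5) is absent (z outside [9, 26]); the cube at (12, 5.5) does not reach this height (z outside [1.5, 19]); Merging all regions: only the 15.5×17 cube is present, so the union is just that shape — boundary = 65.00 mm. Overall, the cross-section is a single solid region. Total boundary length (outer) = 65.00 mm.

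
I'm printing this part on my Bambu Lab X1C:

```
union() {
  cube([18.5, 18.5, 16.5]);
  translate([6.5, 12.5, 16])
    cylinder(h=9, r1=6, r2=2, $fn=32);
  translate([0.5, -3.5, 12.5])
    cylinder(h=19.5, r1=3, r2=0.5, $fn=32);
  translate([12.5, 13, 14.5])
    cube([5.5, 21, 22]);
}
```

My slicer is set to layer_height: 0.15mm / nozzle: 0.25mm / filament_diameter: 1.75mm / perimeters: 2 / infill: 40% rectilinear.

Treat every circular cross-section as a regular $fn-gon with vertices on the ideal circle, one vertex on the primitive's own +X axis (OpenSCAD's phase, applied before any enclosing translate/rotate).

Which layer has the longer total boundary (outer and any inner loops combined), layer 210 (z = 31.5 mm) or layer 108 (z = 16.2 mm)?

Layer 210 (z = 31.5): the cube is absent (z outside [0, 16.5]); the cone at (6.5, 12.5) is not intersected at this z (z outside [16, 25]); the cone at (0.5, -3.5): at t=0.974 of its height the radius interpolates to r₁+(r₂−r₁)t = 0.564, giving a regular 32-gon of that circumradius (perimeter = 2·32·0.564·sin(180°/32) = 3.54 mm); the cube at (12.5, 13) (footprint 5.5×21) is included at this height (perimeter 53.00 mm); Combining (union): the 2 present regions are separate (no shared area or edge), so areas and boundary lengths simply add and each stays a separate island — boundary = 56.54 mm. So its perimeter = 56.54 mm. Layer 108 (z = 16.2): the cube is present — its section is the full 18.5×18.5 rectangle (perimeter 74.00 mm); the cone at (6.5, 12.5): at t=0.022 of its height the radius interpolates to r₁+(r₂−r₁)t = 5.911, giving a regular 32-gon of that circumradius (perimeter = 2·32·5.911·sin(180°/32) = 37.08 mm); the cone at (0.5, -3.5): at t=0.190 of its height the radius interpolates to r₁+(r₂−r₁)t = 2.526, giving a regular 32-gon of that circumradius (perimeter = 2·32·2.526·sin(180°/32) = 15.84 mm); the 5.5×21 cube at (12.5, 13) contributes its full rectangle (perimeter 53.00 mm); Taking the union: the regions partially overlap (shared area 139.32 mm²), so the edge portions inside another operand are dropped and the merged outline is re-measured after clipping — boundary = 120.84 mm. So its perimeter = 120.84 mm. Layer 108 is larger (120.84 vs 56.54 mm).

layer 108 (z = 16.2 mm)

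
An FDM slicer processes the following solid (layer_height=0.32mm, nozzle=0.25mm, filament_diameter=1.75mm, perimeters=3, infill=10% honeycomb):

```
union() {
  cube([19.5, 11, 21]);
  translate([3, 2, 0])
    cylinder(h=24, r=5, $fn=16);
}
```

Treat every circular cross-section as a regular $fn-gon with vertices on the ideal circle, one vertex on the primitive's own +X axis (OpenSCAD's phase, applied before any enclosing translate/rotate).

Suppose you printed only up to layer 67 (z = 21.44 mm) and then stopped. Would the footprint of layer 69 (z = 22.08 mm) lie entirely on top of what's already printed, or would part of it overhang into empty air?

entirely on top

Compare the two slices. At z = 21.44: the cube is absent (z outside [0, 21]); the r=5 cylinder at (3, 2) gives a regular 16-gon of circumradius 5 (constant along its height) (area = (16/2)·5.000²·sin(360°/16) = 76.54 mm²); Merging all regions: only the r=5 cylinder at (3, 2) is present, so the union is just that shape — area = 76.54 mm². At z = 22.08: the cube does not reach this height (z outside [0, 21]); the cylinder at (3, 2): section is a regular 16-gon, circumradius r=5 (area = (16/2)·5.000²·sin(360°/16) = 76.54 mm²); Combining (union): only the r=5 cylinder at (3, 2) is present, so the union is just that shape — area = 76.54 mm². Checking containment: the cross-section at z = 22.08 is a subset of the cross-section at z = 21.44.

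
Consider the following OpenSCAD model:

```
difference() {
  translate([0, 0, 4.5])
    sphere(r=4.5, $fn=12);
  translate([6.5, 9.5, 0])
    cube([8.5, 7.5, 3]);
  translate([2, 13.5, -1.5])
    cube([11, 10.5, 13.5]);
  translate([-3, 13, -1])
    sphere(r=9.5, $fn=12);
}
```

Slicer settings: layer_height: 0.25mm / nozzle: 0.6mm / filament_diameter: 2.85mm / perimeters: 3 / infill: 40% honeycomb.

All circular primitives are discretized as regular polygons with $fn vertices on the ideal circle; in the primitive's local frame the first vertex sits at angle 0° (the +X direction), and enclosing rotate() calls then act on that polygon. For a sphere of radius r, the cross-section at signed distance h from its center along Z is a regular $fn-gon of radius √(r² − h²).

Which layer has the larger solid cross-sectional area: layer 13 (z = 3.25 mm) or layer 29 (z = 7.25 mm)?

Layer 13 (z = 3.25): the r=4.5 sphere slices to a regular 12-gon of circumradius 4.323 (√(r²−h²) with h=1.25 from center) (area = (12/2)·4.323²·sin(360°/12) = 56.06 mm²); the cube at (6.5, 9.5) is absent (z outside [0, 3]); the cube at (2, 13.5) is present — its section is the full 11×10.5 rectangle (area 115.50 mm²); the r=9.5 sphere at (-3, 13) contributes a regular 12-gon of circumradius √(9.5²−4.25²) = 8.496 (area = (12/2)·8.496²·sin(360°/12) = 216.56 mm²); Taking the first minus the rest: starting from the r=4.5 sphere (56.06 mm²), the 11×10.5 cube at (2, 13.5) misses the remaining region (no effect); the r=9.5 sphere at (-3, 13) misses the remaining region (no effect) — area = 56.06 mm². So its area = 56.06 mm². Layer 29 (z = 7.25): the sphere: section is a regular 12-gon, circumradius = √(r²−h²) = √(4.5²−2.75²) = 3.562 (area = (12/2)·3.562²·sin(360°/12) = 38.06 mm²); the cube at (6.5, 9.5) is absent (z outside [0, 3]); the 11×10.5 cube at (2, 13.5) contributes its full rectangle (area 115.50 mm²); the sphere at (-3, 13): section is a regular 12-gon, circumradius = √(r²−h²) = √(9.5²−8.25²) = 4.710 (area = (12/2)·4.710²·sin(360°/12) = 66.56 mm²); Subtracting the remaining from the first: starting from the r=4.5 sphere (38.06 mm²), the 11×10.5 cube at (2, 13.5) misses the remaining region (no effect); the r=9.5 sphere at (-3, 13) misses the remaining region (no effect) — area = 38.06 mm². So its area = 38.06 mm². Layer 13 is larger (56.06 vs 38.06 mm²).

layer 13 (z = 3.25 mm)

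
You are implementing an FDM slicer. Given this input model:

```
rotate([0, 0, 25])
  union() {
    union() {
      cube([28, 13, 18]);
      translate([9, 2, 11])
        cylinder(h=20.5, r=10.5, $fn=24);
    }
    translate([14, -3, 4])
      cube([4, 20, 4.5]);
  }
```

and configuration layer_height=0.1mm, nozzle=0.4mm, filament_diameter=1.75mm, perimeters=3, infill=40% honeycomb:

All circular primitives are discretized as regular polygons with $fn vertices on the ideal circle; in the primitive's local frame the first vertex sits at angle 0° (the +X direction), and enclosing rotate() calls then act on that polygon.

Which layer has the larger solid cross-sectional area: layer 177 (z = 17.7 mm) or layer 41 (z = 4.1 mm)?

layer 177 (z = 17.7 mm)

Layer 177 (z = 17.7): the cube (footprint 28×13) is included at this height (area 364.00 mm²); the cylinder at (9, 2): section is a regular 24-gon, circumradius r=10.5 (area = (24/2)·10.500²·sin(360°/24) = 342.42 mm²); Taking the union: the regions partially overlap — summed areas 706.42 mm² minus the doubly-counted overlap 204.79 mm² gives 501.63 mm² — area = 501.63 mm²; the cube at (14, -3) is not intersected at this z (z outside [4, 8.5]); Taking the union: only that combined region is present, so the union is just that shape — area = 501.63 mm²; (whole slice rotated 25° about Z — lengths, areas and connectivity unchanged). So its area = 501.63 mm². Layer 41 (z = 4.1): the cube is present — its section is the full 28×13 rectangle (area 364.00 mm²); the cylinder at (9, 2) does not reach this height (z outside [11, 31.5]); Taking the union: only the 28×13 cube is present, so the union is just that shape — area = 364.00 mm²; the cube at (14, -3) (footprint 4×20) is included at this height (area 80.00 mm²); Combining (union): the regions partially overlap — summed areas 444.00 mm² minus the doubly-counted overlap 52.00 mm² gives 392.00 mm² — area = 392.00 mm²; (rotated 25° about Z; rotation is an isometry so areas/perimeters/island counts are preserved). So its area = 392.00 mm². Layer 177 is larger (501.63 vs 392.00 mm²).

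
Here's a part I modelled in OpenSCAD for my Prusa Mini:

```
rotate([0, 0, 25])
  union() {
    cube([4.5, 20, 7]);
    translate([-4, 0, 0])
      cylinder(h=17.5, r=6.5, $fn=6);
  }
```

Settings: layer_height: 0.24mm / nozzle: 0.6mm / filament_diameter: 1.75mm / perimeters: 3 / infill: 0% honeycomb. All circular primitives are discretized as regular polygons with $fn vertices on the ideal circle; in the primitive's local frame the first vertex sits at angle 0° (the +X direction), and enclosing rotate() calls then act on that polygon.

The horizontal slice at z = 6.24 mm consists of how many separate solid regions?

1

At z = 6.24 mm: the cube (footprint 4.5×20) is included at this height; the cylinder at (-4, 0): section is a regular 6-gon, circumradius r=6.5; Combining (union): the regions partially overlap (shared area 5.41 mm²), so overlapping operands fuse into one piece — 1 connected region; (rotated 25° about Z; rotation is an isometry so areas/perimeters/island counts are preserved). The result has 1 disconnected region.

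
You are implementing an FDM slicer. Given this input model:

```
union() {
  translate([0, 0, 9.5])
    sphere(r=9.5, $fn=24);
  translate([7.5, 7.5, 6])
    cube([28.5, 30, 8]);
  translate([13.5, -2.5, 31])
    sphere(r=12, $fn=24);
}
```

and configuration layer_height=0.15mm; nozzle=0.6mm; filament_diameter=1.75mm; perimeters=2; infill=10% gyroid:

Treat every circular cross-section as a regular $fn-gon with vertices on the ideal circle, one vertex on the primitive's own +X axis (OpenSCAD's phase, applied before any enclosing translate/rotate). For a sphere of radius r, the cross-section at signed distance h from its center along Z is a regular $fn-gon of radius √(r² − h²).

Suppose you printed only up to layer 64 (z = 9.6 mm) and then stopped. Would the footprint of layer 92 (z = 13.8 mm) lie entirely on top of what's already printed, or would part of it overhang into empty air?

entirely on top

Compare the two slices. At z = 9.6: the r=9.5 sphere slices to a regular 24-gon of circumradius 9.499 (√(r²−h²) with h=0.1 from center) (area = (24/2)·9.499²·sin(360°/24) = 280.27 mm²); the cube at (7.5, 7.5) is present — its section is the full 28.5×30 rectangle (area 855.00 mm²); the sphere at (13.5, -2.5) is not intersected at this z (|z−center|=21.400 > r=12); Taking the union: the 2 present regions are separate (no shared area or edge), so areas and boundary lengths simply add and each stays a separate island — area = 1135.27 mm². At z = 13.8: the sphere: section is a regular 24-gon, circumradius = √(r²−h²) = √(9.5²−4.3²) = 8.471 (area = (24/2)·8.471²·sin(360°/24) = 222.87 mm²); the cube at (7.5, 7.5) is present — its section is the full 28.5×30 rectangle (area 855.00 mm²); the sphere at (13.5, -2.5) does not reach this height (|z−center|=17.200 > r=12); Merging all regions: the 2 present regions are separate (no shared area or edge), so areas and boundary lengths simply add and each stays a separate island — area = 1077.87 mm². Checking containment: the cross-section at z = 13.8 is a subset of the cross-section at z = 9.6.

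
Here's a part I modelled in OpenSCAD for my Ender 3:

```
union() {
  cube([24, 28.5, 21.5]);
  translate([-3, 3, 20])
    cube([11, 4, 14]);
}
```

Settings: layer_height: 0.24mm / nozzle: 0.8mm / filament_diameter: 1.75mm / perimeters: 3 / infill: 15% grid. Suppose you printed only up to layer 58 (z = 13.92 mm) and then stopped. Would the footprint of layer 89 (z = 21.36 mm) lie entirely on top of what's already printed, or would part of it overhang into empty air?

Compare the two slices. At z = 13.92: the cube (footprint 24×28.5) is included at this height (area 684.00 mm²); the cube at (-3, 3) does not reach this height (z outside [20, 34]); Taking the union: only the 24×28.5 cube is present, so the union is just that shape — area = 684.00 mm². At z = 21.36: the cube is present — its section is the full 24×28.5 rectangle (area 684.00 mm²); the cube at (-3, 3) (footprint 11×4) is included at this height (area 44.00 mm²); Combining (union): the regions partially overlap — summed areas 728.00 mm² minus the doubly-counted overlap 32.00 mm² gives 696.00 mm² — area = 696.00 mm². Checking containment: at z = 21.36 the cross-section extends beyond the z = 13.92 cross-section by about 12.00 mm².

part overhangs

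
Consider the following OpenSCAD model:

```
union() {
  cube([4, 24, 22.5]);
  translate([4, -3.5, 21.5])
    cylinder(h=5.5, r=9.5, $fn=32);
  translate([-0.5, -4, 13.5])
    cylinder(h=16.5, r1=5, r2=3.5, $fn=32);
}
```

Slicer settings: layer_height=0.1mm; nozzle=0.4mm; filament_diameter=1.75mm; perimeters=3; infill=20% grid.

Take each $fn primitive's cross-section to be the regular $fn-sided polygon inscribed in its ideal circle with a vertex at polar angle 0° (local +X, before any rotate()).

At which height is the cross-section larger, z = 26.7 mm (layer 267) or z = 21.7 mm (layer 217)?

Layer 267 (z = 26.7): the cube does not reach this height (z outside [0, 22.5]); the cylinder at (4, -3.5): section is a regular 32-gon, circumradius r=9.5 (area = (32/2)·9.500²·sin(360°/32) = 281.71 mm²); the cone at (-0.5, -4) (r1=5→r2=3.5) has section circumradius 3.800 here — a regular 32-gon (area = (32/2)·3.800²·sin(360°/32) = 45.07 mm²); Merging all regions: the cone at (-0.5, -4) lies entirely inside the r=9.5 cylinder at (4, -3.5), so the union is just the r=9.5 cylinder at (4, -3.5) — area = 281.71 mm². So its area = 281.71 mm². Layer 217 (z = 21.7): the 4×24 cube contributes its full rectangle (area 96.00 mm²); the r=9.5 cylinder at (4, -3.5) gives a regular 32-gon of circumradius 9.5 (constant along its height) (area = (32/2)·9.500²·sin(360°/32) = 281.71 mm²); the cone at (-0.5, -4): at t=0.497 of its height the radius interpolates to r₁+(r₂−r₁)t = 4.255, giving a regular 32-gon of that circumradius (area = (32/2)·4.255²·sin(360°/32) = 56.50 mm²); Merging all regions: the regions partially overlap — summed areas 434.21 mm² minus the doubly-counted overlap 79.23 mm² gives 354.99 mm² — area = 354.99 mm². So its area = 354.99 mm². Layer 217 is larger (354.99 vs 281.71 mm²).

layer 217 (z = 21.7 mm)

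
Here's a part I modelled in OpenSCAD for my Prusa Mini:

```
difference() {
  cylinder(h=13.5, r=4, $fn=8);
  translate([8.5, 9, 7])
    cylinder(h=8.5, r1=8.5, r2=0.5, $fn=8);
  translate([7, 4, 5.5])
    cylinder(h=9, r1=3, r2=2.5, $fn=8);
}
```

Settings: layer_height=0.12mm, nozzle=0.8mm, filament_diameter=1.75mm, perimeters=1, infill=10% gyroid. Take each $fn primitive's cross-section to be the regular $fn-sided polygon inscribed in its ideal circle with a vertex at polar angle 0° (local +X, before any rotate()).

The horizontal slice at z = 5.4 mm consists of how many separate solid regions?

At z = 5.4 mm: the r=4 cylinder gives a regular 8-gon of circumradius 4 (constant along its height); the cone at (8.5, 9) is not intersected at this z (z outside [7, 15.5]); the cone at (7, 4) is not intersected at this z (z outside [5.5, 14.5]); Subtracting the remaining from the first: none of the subtracted shapes is present at this height, so the r=4 cylinder is unchanged — 1 connected region. The result has 1 disconnected region.

1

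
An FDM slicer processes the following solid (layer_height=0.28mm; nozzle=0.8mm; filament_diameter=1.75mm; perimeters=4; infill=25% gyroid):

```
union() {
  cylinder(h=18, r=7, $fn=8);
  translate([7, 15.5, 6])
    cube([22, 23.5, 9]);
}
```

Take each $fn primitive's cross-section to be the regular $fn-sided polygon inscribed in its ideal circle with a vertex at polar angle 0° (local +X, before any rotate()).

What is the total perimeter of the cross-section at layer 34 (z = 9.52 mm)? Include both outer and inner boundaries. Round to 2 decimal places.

At z = 9.52 mm: the cylinder: section is a regular 8-gon, circumradius r=7 (perimeter = 2·8·7.000·sin(180°/8) = 42.86 mm); the cube at (7, 15.5) is present — its section is the full 22×23.5 rectangle (perimeter 91.00 mm); Combining (union): the 2 present regions are separate (no shared area or edge), so areas and boundary lengths simply add and each stays a separate island — boundary = 133.86 mm. Overall, the cross-section has 2 separate islands. Total boundary length (outer) = 133.86 mm.

133.86 mm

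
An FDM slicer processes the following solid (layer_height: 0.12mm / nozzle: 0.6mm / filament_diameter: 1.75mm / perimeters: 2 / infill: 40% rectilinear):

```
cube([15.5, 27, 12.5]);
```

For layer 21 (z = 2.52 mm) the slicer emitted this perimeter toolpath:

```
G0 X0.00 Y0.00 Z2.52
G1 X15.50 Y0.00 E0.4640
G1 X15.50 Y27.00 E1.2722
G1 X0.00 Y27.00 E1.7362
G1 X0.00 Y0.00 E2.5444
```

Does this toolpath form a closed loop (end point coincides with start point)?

yes

Start point (G0): (0.00, 0.00). End point (last G1): the path returns to the start — closed.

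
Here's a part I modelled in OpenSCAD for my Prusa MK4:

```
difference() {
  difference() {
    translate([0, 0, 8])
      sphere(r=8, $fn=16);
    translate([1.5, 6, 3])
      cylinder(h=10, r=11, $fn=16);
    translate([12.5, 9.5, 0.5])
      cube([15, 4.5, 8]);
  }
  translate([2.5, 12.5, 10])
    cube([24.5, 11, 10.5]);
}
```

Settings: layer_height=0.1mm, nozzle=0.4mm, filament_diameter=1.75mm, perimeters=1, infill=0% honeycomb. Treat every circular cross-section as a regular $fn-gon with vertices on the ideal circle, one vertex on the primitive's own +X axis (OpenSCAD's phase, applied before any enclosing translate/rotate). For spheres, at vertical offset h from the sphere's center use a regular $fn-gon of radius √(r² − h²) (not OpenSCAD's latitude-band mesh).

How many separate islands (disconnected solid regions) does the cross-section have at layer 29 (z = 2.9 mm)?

At z = 2.9 mm: the r=8 sphere slices to a regular 16-gon of circumradius 6.164 (√(r²−h²) with h=5.1 from center); the cylinder at (1.5, 6) is absent (z outside [3, 13]); the 15×4.5 cube at (12.5, 9.5) contributes its full rectangle; Subtracting the remaining from the first: starting from the r=8 sphere, the 15×4.5 cube at (12.5, 9.5) misses the remaining region (no effect) — 1 connected region; the cube at (2.5, 12.5) is absent (z outside [10, 20.5]); After the difference (first − rest): none of the subtracted shapes is present at this height, so that combined region is unchanged — 1 connected region. Overall, the cross-section is a single solid region. Island count = 1.

1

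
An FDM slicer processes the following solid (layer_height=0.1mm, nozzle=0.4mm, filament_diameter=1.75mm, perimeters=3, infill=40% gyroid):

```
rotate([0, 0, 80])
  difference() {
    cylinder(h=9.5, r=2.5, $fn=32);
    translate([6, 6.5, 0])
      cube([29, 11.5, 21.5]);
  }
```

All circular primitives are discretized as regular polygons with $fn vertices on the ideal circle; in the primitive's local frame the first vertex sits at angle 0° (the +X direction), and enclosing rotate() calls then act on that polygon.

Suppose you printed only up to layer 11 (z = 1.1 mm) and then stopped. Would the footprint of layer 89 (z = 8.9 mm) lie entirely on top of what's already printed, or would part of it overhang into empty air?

entirely on top

Compare the two slices. At z = 1.1: the r=2.5 cylinder contributes a regular 32-gon of circumradius 2.5 (area = (32/2)·2.500²·sin(360°/32) = 19.51 mm²); the 29×11.5 cube at (6, 6.5) contributes its full rectangle (area 333.50 mm²); After the difference (first − rest): starting from the r=2.5 cylinder (19.51 mm²), the 29×11.5 cube at (6, 6.5) misses the remaining region (no effect) — area = 19.51 mm²; (rotated 80° about Z; rotation is an isometry so areas/perimeters/island counts are preserved). At z = 8.9: the r=2.5 cylinder gives a regular 32-gon of circumradius 2.5 (constant along its height) (area = (32/2)·2.500²·sin(360°/32) = 19.51 mm²); the cube at (6, 6.5) is present — its section is the full 29×11.5 rectangle (area 333.50 mm²); Subtracting the remaining from the first: starting from the r=2.5 cylinder (19.51 mm²), the 29×11.5 cube at (6, 6.5) misses the remaining region (no effect) — area = 19.51 mm²; (rotated 80° about Z; rotation is an isometry so areas/perimeters/island counts are preserved). Checking containment: the cross-section at z = 8.9 is a subset of the cross-section at z = 1.1.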